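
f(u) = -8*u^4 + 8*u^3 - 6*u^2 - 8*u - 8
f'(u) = -32*u^3 + 24*u^2 - 12*u - 8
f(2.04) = -119.92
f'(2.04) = -204.27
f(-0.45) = -6.67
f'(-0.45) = 5.18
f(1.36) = -37.22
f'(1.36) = -60.42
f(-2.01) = -211.70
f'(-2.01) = 372.94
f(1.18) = -28.16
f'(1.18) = -41.32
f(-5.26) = -7420.15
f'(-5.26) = 5376.15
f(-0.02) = -7.84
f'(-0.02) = -7.75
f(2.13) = -139.62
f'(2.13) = -233.91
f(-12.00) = -180488.00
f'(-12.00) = 58888.00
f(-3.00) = -902.00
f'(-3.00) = 1108.00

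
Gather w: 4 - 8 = -4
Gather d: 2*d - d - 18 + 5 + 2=d - 11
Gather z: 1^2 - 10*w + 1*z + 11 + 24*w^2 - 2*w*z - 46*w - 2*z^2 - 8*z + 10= 24*w^2 - 56*w - 2*z^2 + z*(-2*w - 7) + 22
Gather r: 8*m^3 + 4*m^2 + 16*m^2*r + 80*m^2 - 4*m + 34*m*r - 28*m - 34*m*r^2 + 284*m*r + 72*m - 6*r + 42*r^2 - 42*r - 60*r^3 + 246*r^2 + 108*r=8*m^3 + 84*m^2 + 40*m - 60*r^3 + r^2*(288 - 34*m) + r*(16*m^2 + 318*m + 60)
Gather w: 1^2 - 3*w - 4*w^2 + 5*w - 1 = -4*w^2 + 2*w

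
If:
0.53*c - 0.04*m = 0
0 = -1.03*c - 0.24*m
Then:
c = 0.00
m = 0.00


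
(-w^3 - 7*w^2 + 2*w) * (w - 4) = -w^4 - 3*w^3 + 30*w^2 - 8*w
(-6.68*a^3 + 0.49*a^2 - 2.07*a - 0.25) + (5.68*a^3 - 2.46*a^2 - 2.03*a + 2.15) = -1.0*a^3 - 1.97*a^2 - 4.1*a + 1.9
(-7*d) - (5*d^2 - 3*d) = -5*d^2 - 4*d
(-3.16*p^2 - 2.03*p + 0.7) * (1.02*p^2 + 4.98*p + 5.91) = -3.2232*p^4 - 17.8074*p^3 - 28.071*p^2 - 8.5113*p + 4.137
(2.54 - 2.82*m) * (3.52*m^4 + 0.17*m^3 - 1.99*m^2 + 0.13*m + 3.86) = -9.9264*m^5 + 8.4614*m^4 + 6.0436*m^3 - 5.4212*m^2 - 10.555*m + 9.8044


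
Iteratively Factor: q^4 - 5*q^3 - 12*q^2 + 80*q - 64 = (q - 4)*(q^3 - q^2 - 16*q + 16) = (q - 4)^2*(q^2 + 3*q - 4) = (q - 4)^2*(q - 1)*(q + 4)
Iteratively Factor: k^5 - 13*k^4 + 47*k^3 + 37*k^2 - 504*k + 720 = (k - 4)*(k^4 - 9*k^3 + 11*k^2 + 81*k - 180) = (k - 4)*(k - 3)*(k^3 - 6*k^2 - 7*k + 60) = (k - 4)*(k - 3)*(k + 3)*(k^2 - 9*k + 20) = (k - 4)^2*(k - 3)*(k + 3)*(k - 5)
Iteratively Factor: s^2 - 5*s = (s - 5)*(s)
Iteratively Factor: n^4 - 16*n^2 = (n - 4)*(n^3 + 4*n^2) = n*(n - 4)*(n^2 + 4*n) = n*(n - 4)*(n + 4)*(n)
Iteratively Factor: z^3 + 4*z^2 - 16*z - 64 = (z + 4)*(z^2 - 16) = (z - 4)*(z + 4)*(z + 4)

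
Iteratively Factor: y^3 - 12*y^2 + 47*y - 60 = (y - 3)*(y^2 - 9*y + 20) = (y - 5)*(y - 3)*(y - 4)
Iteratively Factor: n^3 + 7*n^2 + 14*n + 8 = (n + 4)*(n^2 + 3*n + 2) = (n + 1)*(n + 4)*(n + 2)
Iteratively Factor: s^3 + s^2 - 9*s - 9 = (s + 1)*(s^2 - 9) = (s + 1)*(s + 3)*(s - 3)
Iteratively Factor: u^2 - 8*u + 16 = (u - 4)*(u - 4)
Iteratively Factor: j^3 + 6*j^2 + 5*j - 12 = (j + 3)*(j^2 + 3*j - 4) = (j + 3)*(j + 4)*(j - 1)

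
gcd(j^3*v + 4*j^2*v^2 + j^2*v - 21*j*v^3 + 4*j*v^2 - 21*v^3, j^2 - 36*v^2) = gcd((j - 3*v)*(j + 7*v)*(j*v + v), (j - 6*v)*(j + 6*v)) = 1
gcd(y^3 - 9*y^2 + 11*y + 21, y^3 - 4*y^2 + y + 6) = y^2 - 2*y - 3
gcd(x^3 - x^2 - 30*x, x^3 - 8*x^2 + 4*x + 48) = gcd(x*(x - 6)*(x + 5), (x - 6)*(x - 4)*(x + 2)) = x - 6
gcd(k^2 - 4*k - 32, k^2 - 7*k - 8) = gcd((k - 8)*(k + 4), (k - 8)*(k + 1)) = k - 8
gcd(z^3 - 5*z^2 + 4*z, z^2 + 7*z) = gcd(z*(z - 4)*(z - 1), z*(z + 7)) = z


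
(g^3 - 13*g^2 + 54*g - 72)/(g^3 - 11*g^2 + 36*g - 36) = (g - 4)/(g - 2)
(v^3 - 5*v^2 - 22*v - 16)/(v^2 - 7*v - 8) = v + 2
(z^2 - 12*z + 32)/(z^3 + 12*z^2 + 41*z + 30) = (z^2 - 12*z + 32)/(z^3 + 12*z^2 + 41*z + 30)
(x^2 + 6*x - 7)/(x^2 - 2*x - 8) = (-x^2 - 6*x + 7)/(-x^2 + 2*x + 8)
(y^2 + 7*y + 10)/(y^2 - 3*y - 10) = (y + 5)/(y - 5)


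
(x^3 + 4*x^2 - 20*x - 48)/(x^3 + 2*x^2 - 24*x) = (x + 2)/x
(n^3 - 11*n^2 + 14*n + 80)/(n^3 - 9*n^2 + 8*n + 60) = (n - 8)/(n - 6)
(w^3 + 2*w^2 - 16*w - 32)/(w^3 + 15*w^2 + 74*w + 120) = (w^2 - 2*w - 8)/(w^2 + 11*w + 30)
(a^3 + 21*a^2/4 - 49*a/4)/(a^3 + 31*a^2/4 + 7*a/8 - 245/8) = 2*a/(2*a + 5)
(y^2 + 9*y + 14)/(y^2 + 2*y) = (y + 7)/y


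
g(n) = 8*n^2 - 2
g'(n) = 16*n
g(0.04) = -1.99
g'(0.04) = 0.64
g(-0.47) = -0.23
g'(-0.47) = -7.52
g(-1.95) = 28.42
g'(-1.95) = -31.20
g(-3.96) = 123.45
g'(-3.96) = -63.36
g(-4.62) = 168.76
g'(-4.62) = -73.92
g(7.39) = 434.90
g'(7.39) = 118.24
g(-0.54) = 0.33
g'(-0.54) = -8.64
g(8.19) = 534.61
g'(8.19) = 131.04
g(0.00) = -2.00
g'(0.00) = 0.00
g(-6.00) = 286.00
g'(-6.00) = -96.00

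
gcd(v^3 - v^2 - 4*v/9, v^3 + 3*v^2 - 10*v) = v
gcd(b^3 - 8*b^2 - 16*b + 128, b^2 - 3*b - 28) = b + 4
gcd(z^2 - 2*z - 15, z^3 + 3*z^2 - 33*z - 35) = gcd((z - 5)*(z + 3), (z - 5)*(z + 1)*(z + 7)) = z - 5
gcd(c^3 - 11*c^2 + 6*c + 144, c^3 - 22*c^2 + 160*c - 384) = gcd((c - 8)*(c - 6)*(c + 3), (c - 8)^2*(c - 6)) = c^2 - 14*c + 48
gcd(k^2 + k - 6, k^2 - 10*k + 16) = k - 2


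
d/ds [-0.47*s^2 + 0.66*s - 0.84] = 0.66 - 0.94*s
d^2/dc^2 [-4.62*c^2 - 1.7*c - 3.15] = -9.24000000000000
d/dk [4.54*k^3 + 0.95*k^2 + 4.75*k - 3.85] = 13.62*k^2 + 1.9*k + 4.75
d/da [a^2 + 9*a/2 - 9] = 2*a + 9/2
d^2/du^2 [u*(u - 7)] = 2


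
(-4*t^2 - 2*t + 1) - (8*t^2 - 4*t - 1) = -12*t^2 + 2*t + 2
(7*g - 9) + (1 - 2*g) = 5*g - 8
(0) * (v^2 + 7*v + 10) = 0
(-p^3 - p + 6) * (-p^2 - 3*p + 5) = p^5 + 3*p^4 - 4*p^3 - 3*p^2 - 23*p + 30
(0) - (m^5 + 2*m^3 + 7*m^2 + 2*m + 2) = -m^5 - 2*m^3 - 7*m^2 - 2*m - 2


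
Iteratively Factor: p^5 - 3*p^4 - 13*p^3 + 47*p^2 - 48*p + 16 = (p - 1)*(p^4 - 2*p^3 - 15*p^2 + 32*p - 16) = (p - 1)^2*(p^3 - p^2 - 16*p + 16) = (p - 4)*(p - 1)^2*(p^2 + 3*p - 4) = (p - 4)*(p - 1)^3*(p + 4)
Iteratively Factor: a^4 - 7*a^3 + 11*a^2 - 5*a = (a - 1)*(a^3 - 6*a^2 + 5*a) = (a - 1)^2*(a^2 - 5*a) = a*(a - 1)^2*(a - 5)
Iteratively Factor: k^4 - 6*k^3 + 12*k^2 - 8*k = (k - 2)*(k^3 - 4*k^2 + 4*k) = (k - 2)^2*(k^2 - 2*k) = (k - 2)^3*(k)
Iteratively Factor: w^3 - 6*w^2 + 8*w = (w)*(w^2 - 6*w + 8) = w*(w - 4)*(w - 2)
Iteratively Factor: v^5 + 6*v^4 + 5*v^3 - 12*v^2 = (v)*(v^4 + 6*v^3 + 5*v^2 - 12*v) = v*(v + 3)*(v^3 + 3*v^2 - 4*v) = v^2*(v + 3)*(v^2 + 3*v - 4) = v^2*(v - 1)*(v + 3)*(v + 4)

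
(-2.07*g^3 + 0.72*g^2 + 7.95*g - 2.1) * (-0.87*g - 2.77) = 1.8009*g^4 + 5.1075*g^3 - 8.9109*g^2 - 20.1945*g + 5.817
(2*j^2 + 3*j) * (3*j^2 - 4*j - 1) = 6*j^4 + j^3 - 14*j^2 - 3*j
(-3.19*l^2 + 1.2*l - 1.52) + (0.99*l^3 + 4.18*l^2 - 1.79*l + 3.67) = 0.99*l^3 + 0.99*l^2 - 0.59*l + 2.15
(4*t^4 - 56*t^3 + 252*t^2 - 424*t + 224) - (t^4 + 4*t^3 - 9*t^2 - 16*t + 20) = 3*t^4 - 60*t^3 + 261*t^2 - 408*t + 204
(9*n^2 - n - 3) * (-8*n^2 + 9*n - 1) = -72*n^4 + 89*n^3 + 6*n^2 - 26*n + 3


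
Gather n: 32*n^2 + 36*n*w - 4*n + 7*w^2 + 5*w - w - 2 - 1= 32*n^2 + n*(36*w - 4) + 7*w^2 + 4*w - 3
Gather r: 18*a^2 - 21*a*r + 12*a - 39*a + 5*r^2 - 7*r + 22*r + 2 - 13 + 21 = 18*a^2 - 27*a + 5*r^2 + r*(15 - 21*a) + 10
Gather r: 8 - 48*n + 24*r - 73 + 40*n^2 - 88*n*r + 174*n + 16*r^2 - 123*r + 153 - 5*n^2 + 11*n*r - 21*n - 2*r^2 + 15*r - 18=35*n^2 + 105*n + 14*r^2 + r*(-77*n - 84) + 70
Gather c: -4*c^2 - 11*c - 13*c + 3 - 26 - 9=-4*c^2 - 24*c - 32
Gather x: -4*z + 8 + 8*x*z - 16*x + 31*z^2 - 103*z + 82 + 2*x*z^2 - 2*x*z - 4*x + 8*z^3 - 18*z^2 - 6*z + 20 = x*(2*z^2 + 6*z - 20) + 8*z^3 + 13*z^2 - 113*z + 110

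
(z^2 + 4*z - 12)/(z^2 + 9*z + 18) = (z - 2)/(z + 3)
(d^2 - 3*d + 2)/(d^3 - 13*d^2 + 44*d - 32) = (d - 2)/(d^2 - 12*d + 32)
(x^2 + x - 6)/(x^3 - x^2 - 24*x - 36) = (x - 2)/(x^2 - 4*x - 12)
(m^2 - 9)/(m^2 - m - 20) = (9 - m^2)/(-m^2 + m + 20)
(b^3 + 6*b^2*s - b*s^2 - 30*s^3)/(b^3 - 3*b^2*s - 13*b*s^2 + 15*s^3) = (b^2 + 3*b*s - 10*s^2)/(b^2 - 6*b*s + 5*s^2)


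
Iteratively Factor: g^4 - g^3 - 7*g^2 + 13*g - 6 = (g - 1)*(g^3 - 7*g + 6) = (g - 2)*(g - 1)*(g^2 + 2*g - 3) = (g - 2)*(g - 1)^2*(g + 3)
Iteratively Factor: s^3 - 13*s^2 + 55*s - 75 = (s - 3)*(s^2 - 10*s + 25) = (s - 5)*(s - 3)*(s - 5)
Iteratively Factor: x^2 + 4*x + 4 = (x + 2)*(x + 2)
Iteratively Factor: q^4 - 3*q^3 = (q)*(q^3 - 3*q^2) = q^2*(q^2 - 3*q) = q^2*(q - 3)*(q)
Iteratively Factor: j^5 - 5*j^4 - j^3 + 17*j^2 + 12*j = (j + 1)*(j^4 - 6*j^3 + 5*j^2 + 12*j) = (j - 4)*(j + 1)*(j^3 - 2*j^2 - 3*j) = j*(j - 4)*(j + 1)*(j^2 - 2*j - 3) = j*(j - 4)*(j - 3)*(j + 1)*(j + 1)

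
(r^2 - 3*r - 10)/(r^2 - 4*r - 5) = (r + 2)/(r + 1)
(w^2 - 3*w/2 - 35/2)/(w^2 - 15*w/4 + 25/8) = 4*(2*w^2 - 3*w - 35)/(8*w^2 - 30*w + 25)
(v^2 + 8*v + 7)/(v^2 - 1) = (v + 7)/(v - 1)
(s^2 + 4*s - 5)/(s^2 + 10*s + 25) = (s - 1)/(s + 5)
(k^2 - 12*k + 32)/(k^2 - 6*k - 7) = (-k^2 + 12*k - 32)/(-k^2 + 6*k + 7)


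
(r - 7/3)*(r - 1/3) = r^2 - 8*r/3 + 7/9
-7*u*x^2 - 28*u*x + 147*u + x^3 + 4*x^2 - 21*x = (-7*u + x)*(x - 3)*(x + 7)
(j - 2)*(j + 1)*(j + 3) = j^3 + 2*j^2 - 5*j - 6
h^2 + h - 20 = (h - 4)*(h + 5)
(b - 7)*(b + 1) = b^2 - 6*b - 7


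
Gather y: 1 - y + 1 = 2 - y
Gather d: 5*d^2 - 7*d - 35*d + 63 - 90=5*d^2 - 42*d - 27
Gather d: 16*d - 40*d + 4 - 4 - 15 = -24*d - 15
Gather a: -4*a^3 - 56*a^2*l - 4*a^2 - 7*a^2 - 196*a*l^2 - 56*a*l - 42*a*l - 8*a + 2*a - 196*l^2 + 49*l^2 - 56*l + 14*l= -4*a^3 + a^2*(-56*l - 11) + a*(-196*l^2 - 98*l - 6) - 147*l^2 - 42*l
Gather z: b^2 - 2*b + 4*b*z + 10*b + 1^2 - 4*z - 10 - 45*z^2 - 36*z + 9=b^2 + 8*b - 45*z^2 + z*(4*b - 40)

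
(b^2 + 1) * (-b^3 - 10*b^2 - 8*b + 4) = -b^5 - 10*b^4 - 9*b^3 - 6*b^2 - 8*b + 4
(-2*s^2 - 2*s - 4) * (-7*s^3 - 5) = 14*s^5 + 14*s^4 + 28*s^3 + 10*s^2 + 10*s + 20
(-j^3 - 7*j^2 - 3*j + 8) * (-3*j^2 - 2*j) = 3*j^5 + 23*j^4 + 23*j^3 - 18*j^2 - 16*j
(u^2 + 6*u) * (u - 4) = u^3 + 2*u^2 - 24*u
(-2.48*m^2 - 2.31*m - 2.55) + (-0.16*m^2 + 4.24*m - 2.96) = -2.64*m^2 + 1.93*m - 5.51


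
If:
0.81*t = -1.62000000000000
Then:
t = -2.00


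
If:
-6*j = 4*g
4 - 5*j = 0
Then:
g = -6/5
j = 4/5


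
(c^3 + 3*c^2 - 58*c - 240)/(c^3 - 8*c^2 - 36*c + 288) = (c + 5)/(c - 6)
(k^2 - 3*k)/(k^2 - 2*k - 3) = k/(k + 1)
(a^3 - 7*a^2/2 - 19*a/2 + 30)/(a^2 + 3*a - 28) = (2*a^2 + a - 15)/(2*(a + 7))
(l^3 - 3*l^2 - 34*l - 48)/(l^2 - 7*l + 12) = (l^3 - 3*l^2 - 34*l - 48)/(l^2 - 7*l + 12)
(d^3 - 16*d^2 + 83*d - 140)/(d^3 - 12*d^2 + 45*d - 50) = (d^2 - 11*d + 28)/(d^2 - 7*d + 10)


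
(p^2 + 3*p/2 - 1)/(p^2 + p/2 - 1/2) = (p + 2)/(p + 1)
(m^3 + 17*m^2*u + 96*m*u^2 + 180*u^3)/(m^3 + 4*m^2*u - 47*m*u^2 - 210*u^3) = (-m - 6*u)/(-m + 7*u)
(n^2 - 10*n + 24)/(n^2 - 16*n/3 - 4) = 3*(n - 4)/(3*n + 2)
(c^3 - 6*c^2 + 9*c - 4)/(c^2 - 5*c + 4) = c - 1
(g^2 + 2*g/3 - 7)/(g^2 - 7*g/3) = (g + 3)/g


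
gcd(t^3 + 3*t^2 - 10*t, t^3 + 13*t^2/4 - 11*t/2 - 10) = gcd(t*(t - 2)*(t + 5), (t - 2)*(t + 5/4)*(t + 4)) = t - 2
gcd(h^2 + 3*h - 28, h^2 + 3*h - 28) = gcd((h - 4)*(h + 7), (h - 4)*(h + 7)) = h^2 + 3*h - 28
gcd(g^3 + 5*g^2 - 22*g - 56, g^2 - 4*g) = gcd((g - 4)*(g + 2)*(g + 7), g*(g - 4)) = g - 4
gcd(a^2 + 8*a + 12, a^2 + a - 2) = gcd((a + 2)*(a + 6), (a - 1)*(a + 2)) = a + 2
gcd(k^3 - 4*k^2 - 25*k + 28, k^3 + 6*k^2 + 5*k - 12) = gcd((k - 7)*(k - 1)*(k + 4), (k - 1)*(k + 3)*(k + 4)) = k^2 + 3*k - 4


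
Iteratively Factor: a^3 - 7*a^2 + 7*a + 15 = (a + 1)*(a^2 - 8*a + 15) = (a - 3)*(a + 1)*(a - 5)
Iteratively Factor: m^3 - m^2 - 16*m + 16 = (m - 1)*(m^2 - 16) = (m - 4)*(m - 1)*(m + 4)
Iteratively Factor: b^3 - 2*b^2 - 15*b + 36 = (b - 3)*(b^2 + b - 12) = (b - 3)*(b + 4)*(b - 3)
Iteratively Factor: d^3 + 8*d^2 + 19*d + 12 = (d + 3)*(d^2 + 5*d + 4) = (d + 1)*(d + 3)*(d + 4)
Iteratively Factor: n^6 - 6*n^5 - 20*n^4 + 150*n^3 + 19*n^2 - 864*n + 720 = (n - 4)*(n^5 - 2*n^4 - 28*n^3 + 38*n^2 + 171*n - 180) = (n - 5)*(n - 4)*(n^4 + 3*n^3 - 13*n^2 - 27*n + 36) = (n - 5)*(n - 4)*(n + 3)*(n^3 - 13*n + 12) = (n - 5)*(n - 4)*(n + 3)*(n + 4)*(n^2 - 4*n + 3) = (n - 5)*(n - 4)*(n - 3)*(n + 3)*(n + 4)*(n - 1)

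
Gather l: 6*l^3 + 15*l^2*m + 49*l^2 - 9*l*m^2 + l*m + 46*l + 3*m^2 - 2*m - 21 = 6*l^3 + l^2*(15*m + 49) + l*(-9*m^2 + m + 46) + 3*m^2 - 2*m - 21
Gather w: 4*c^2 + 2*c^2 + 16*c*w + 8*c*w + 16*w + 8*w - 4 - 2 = 6*c^2 + w*(24*c + 24) - 6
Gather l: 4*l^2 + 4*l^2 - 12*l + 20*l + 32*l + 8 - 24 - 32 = 8*l^2 + 40*l - 48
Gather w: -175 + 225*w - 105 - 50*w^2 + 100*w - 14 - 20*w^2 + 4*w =-70*w^2 + 329*w - 294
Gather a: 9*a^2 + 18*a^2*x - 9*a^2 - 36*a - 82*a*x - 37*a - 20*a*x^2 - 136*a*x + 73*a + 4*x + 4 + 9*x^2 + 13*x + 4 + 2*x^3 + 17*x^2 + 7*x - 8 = 18*a^2*x + a*(-20*x^2 - 218*x) + 2*x^3 + 26*x^2 + 24*x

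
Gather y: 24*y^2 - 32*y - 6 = 24*y^2 - 32*y - 6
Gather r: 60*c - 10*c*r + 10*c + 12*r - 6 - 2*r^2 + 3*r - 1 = 70*c - 2*r^2 + r*(15 - 10*c) - 7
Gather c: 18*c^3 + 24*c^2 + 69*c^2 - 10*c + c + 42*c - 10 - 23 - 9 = 18*c^3 + 93*c^2 + 33*c - 42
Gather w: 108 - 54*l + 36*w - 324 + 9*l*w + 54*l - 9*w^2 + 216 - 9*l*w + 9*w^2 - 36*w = 0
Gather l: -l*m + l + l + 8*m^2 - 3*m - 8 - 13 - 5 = l*(2 - m) + 8*m^2 - 3*m - 26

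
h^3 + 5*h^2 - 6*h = h*(h - 1)*(h + 6)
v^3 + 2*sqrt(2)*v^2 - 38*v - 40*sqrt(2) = (v - 4*sqrt(2))*(v + sqrt(2))*(v + 5*sqrt(2))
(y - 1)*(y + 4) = y^2 + 3*y - 4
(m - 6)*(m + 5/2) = m^2 - 7*m/2 - 15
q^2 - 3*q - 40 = (q - 8)*(q + 5)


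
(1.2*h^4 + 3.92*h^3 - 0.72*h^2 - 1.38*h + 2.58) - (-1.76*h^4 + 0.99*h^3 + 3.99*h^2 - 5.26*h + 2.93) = 2.96*h^4 + 2.93*h^3 - 4.71*h^2 + 3.88*h - 0.35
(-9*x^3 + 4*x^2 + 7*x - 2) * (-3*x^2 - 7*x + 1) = 27*x^5 + 51*x^4 - 58*x^3 - 39*x^2 + 21*x - 2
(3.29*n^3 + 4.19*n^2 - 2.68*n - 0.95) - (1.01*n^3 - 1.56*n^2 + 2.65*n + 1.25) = 2.28*n^3 + 5.75*n^2 - 5.33*n - 2.2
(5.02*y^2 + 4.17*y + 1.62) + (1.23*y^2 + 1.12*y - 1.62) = 6.25*y^2 + 5.29*y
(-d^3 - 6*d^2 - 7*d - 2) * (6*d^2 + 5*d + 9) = -6*d^5 - 41*d^4 - 81*d^3 - 101*d^2 - 73*d - 18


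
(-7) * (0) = 0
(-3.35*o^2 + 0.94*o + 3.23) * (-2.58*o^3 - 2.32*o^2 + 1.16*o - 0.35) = 8.643*o^5 + 5.3468*o^4 - 14.4002*o^3 - 5.2307*o^2 + 3.4178*o - 1.1305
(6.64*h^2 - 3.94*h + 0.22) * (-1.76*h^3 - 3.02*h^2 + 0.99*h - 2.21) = -11.6864*h^5 - 13.1184*h^4 + 18.0852*h^3 - 19.2394*h^2 + 8.9252*h - 0.4862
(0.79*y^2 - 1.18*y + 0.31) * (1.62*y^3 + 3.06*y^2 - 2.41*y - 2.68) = 1.2798*y^5 + 0.5058*y^4 - 5.0125*y^3 + 1.6752*y^2 + 2.4153*y - 0.8308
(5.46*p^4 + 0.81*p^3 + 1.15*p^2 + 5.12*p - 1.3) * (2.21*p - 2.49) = 12.0666*p^5 - 11.8053*p^4 + 0.5246*p^3 + 8.4517*p^2 - 15.6218*p + 3.237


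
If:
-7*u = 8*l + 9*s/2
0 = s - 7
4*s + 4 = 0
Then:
No Solution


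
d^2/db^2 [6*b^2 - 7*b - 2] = 12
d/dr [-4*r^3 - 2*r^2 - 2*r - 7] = -12*r^2 - 4*r - 2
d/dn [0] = 0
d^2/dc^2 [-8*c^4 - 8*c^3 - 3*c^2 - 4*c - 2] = -96*c^2 - 48*c - 6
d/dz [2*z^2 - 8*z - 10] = 4*z - 8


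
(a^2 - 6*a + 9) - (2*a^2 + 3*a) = -a^2 - 9*a + 9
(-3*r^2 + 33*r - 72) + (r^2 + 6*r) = -2*r^2 + 39*r - 72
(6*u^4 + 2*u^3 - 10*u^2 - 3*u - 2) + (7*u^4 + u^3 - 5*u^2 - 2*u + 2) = 13*u^4 + 3*u^3 - 15*u^2 - 5*u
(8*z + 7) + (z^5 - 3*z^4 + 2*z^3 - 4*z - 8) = z^5 - 3*z^4 + 2*z^3 + 4*z - 1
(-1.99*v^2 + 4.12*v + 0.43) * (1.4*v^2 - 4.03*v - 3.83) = -2.786*v^4 + 13.7877*v^3 - 8.3799*v^2 - 17.5125*v - 1.6469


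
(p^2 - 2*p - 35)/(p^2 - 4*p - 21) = (p + 5)/(p + 3)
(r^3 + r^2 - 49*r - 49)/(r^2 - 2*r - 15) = (-r^3 - r^2 + 49*r + 49)/(-r^2 + 2*r + 15)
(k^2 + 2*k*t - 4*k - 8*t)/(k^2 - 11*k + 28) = (k + 2*t)/(k - 7)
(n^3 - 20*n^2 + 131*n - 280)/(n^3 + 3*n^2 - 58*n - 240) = (n^2 - 12*n + 35)/(n^2 + 11*n + 30)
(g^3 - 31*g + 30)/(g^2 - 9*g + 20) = (g^2 + 5*g - 6)/(g - 4)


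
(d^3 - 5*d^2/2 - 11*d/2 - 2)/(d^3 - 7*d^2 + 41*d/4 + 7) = 2*(d + 1)/(2*d - 7)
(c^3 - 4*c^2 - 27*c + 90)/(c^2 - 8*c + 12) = (c^2 + 2*c - 15)/(c - 2)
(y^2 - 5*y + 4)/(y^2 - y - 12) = (y - 1)/(y + 3)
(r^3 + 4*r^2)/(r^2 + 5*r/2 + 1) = 2*r^2*(r + 4)/(2*r^2 + 5*r + 2)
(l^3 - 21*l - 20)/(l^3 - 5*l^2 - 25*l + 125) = (l^2 + 5*l + 4)/(l^2 - 25)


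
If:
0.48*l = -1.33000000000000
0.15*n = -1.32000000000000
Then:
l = -2.77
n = -8.80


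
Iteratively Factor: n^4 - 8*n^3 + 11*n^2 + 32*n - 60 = (n - 2)*(n^3 - 6*n^2 - n + 30) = (n - 3)*(n - 2)*(n^2 - 3*n - 10) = (n - 3)*(n - 2)*(n + 2)*(n - 5)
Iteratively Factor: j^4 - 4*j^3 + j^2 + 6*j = (j - 2)*(j^3 - 2*j^2 - 3*j) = (j - 3)*(j - 2)*(j^2 + j) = (j - 3)*(j - 2)*(j + 1)*(j)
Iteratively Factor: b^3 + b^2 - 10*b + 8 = (b + 4)*(b^2 - 3*b + 2) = (b - 2)*(b + 4)*(b - 1)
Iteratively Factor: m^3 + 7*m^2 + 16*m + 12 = (m + 2)*(m^2 + 5*m + 6) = (m + 2)^2*(m + 3)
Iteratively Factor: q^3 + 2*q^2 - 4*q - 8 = (q + 2)*(q^2 - 4) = (q + 2)^2*(q - 2)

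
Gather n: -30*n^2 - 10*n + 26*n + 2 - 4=-30*n^2 + 16*n - 2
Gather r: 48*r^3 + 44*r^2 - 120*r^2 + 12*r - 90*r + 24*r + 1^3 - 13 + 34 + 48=48*r^3 - 76*r^2 - 54*r + 70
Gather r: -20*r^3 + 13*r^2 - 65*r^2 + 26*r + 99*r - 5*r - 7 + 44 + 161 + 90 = -20*r^3 - 52*r^2 + 120*r + 288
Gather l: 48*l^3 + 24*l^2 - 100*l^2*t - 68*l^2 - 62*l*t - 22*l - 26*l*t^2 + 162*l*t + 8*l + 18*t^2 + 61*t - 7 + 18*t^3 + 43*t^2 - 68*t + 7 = 48*l^3 + l^2*(-100*t - 44) + l*(-26*t^2 + 100*t - 14) + 18*t^3 + 61*t^2 - 7*t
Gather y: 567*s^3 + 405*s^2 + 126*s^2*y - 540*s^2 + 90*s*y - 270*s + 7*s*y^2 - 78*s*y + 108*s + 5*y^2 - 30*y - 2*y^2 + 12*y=567*s^3 - 135*s^2 - 162*s + y^2*(7*s + 3) + y*(126*s^2 + 12*s - 18)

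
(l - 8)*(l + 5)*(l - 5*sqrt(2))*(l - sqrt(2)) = l^4 - 6*sqrt(2)*l^3 - 3*l^3 - 30*l^2 + 18*sqrt(2)*l^2 - 30*l + 240*sqrt(2)*l - 400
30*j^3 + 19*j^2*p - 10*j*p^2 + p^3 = (-6*j + p)*(-5*j + p)*(j + p)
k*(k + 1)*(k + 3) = k^3 + 4*k^2 + 3*k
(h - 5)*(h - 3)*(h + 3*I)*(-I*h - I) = -I*h^4 + 3*h^3 + 7*I*h^3 - 21*h^2 - 7*I*h^2 + 21*h - 15*I*h + 45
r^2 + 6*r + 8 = (r + 2)*(r + 4)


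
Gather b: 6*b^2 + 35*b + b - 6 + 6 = 6*b^2 + 36*b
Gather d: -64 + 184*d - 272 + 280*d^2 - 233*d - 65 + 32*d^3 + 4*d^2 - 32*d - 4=32*d^3 + 284*d^2 - 81*d - 405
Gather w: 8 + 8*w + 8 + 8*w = 16*w + 16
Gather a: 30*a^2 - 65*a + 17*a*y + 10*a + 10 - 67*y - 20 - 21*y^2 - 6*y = 30*a^2 + a*(17*y - 55) - 21*y^2 - 73*y - 10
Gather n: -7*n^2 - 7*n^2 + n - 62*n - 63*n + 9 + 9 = -14*n^2 - 124*n + 18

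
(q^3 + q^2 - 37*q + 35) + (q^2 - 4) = q^3 + 2*q^2 - 37*q + 31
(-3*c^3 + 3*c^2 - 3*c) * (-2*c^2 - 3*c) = 6*c^5 + 3*c^4 - 3*c^3 + 9*c^2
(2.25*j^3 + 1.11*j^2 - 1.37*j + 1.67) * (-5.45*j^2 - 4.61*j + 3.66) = -12.2625*j^5 - 16.422*j^4 + 10.5844*j^3 + 1.2768*j^2 - 12.7129*j + 6.1122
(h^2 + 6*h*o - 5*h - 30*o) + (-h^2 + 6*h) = 6*h*o + h - 30*o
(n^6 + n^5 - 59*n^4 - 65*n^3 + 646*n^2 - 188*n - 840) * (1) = n^6 + n^5 - 59*n^4 - 65*n^3 + 646*n^2 - 188*n - 840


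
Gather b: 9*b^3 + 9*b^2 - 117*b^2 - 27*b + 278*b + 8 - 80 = 9*b^3 - 108*b^2 + 251*b - 72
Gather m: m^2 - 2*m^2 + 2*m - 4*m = -m^2 - 2*m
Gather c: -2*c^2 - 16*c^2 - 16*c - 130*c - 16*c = -18*c^2 - 162*c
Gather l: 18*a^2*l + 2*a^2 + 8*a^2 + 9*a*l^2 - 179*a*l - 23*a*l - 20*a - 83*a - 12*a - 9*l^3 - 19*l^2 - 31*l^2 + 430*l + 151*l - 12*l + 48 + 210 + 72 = 10*a^2 - 115*a - 9*l^3 + l^2*(9*a - 50) + l*(18*a^2 - 202*a + 569) + 330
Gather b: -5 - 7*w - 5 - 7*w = -14*w - 10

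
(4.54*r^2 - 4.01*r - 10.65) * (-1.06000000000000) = -4.8124*r^2 + 4.2506*r + 11.289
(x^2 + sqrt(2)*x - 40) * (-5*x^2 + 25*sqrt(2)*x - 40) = -5*x^4 + 20*sqrt(2)*x^3 + 210*x^2 - 1040*sqrt(2)*x + 1600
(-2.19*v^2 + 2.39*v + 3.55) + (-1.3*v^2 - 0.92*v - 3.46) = -3.49*v^2 + 1.47*v + 0.0899999999999999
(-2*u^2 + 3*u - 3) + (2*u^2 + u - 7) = 4*u - 10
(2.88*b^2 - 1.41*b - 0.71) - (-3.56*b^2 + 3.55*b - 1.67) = 6.44*b^2 - 4.96*b + 0.96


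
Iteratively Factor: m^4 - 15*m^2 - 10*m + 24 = (m + 2)*(m^3 - 2*m^2 - 11*m + 12) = (m - 4)*(m + 2)*(m^2 + 2*m - 3) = (m - 4)*(m + 2)*(m + 3)*(m - 1)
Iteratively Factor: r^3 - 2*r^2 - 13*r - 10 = (r - 5)*(r^2 + 3*r + 2) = (r - 5)*(r + 2)*(r + 1)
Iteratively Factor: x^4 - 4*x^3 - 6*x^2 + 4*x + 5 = (x + 1)*(x^3 - 5*x^2 - x + 5) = (x - 1)*(x + 1)*(x^2 - 4*x - 5) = (x - 1)*(x + 1)^2*(x - 5)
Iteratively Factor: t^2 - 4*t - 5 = (t + 1)*(t - 5)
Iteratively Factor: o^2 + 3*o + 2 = (o + 2)*(o + 1)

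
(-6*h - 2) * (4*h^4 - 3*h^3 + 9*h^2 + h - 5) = -24*h^5 + 10*h^4 - 48*h^3 - 24*h^2 + 28*h + 10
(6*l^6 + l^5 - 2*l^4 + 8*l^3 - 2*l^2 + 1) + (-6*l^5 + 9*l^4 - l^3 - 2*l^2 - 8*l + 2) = 6*l^6 - 5*l^5 + 7*l^4 + 7*l^3 - 4*l^2 - 8*l + 3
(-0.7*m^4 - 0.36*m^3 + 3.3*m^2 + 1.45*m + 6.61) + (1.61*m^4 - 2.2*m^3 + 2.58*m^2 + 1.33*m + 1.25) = 0.91*m^4 - 2.56*m^3 + 5.88*m^2 + 2.78*m + 7.86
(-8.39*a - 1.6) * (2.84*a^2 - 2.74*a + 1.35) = -23.8276*a^3 + 18.4446*a^2 - 6.9425*a - 2.16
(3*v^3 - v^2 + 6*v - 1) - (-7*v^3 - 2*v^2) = 10*v^3 + v^2 + 6*v - 1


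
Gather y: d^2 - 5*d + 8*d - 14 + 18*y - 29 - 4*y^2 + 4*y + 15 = d^2 + 3*d - 4*y^2 + 22*y - 28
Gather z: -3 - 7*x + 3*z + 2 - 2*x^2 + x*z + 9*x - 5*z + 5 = -2*x^2 + 2*x + z*(x - 2) + 4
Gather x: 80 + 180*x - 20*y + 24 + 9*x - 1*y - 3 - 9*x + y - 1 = 180*x - 20*y + 100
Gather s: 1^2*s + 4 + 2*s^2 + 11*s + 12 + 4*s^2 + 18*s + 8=6*s^2 + 30*s + 24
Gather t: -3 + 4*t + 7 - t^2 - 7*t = -t^2 - 3*t + 4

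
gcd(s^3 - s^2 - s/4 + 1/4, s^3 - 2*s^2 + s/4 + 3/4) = s^2 - s/2 - 1/2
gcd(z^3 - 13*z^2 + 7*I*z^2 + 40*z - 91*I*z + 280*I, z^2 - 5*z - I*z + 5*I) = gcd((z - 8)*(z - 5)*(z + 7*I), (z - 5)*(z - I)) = z - 5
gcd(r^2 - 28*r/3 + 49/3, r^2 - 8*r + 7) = r - 7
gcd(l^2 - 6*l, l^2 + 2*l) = l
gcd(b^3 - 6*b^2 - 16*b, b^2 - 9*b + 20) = 1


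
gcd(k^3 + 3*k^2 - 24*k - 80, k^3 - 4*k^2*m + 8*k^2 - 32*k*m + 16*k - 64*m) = k^2 + 8*k + 16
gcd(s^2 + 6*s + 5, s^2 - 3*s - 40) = s + 5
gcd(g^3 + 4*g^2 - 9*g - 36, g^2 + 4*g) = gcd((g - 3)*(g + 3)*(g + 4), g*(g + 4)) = g + 4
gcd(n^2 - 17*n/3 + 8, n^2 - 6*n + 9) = n - 3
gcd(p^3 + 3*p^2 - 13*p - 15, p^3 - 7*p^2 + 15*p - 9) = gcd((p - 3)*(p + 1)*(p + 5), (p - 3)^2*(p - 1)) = p - 3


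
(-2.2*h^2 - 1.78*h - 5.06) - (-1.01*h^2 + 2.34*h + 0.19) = -1.19*h^2 - 4.12*h - 5.25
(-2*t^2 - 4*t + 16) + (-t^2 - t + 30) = -3*t^2 - 5*t + 46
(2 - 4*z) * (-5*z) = 20*z^2 - 10*z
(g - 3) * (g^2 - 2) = g^3 - 3*g^2 - 2*g + 6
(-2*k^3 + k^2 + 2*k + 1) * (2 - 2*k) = 4*k^4 - 6*k^3 - 2*k^2 + 2*k + 2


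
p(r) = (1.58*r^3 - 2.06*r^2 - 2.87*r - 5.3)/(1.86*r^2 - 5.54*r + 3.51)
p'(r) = (5.54 - 3.72*r)*(1.58*r^3 - 2.06*r^2 - 2.87*r - 5.3)/(1.86*r^2 - 5.54*r + 3.51)^2 + (4.74*r^2 - 4.12*r - 2.87)/(1.86*r^2 - 5.54*r + 3.51)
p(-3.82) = -2.17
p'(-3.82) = 0.76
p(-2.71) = -1.37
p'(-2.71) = 0.67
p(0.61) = -9.07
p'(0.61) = -40.44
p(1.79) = 17.84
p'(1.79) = 33.61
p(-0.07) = -1.31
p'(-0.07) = -2.60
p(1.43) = 14.78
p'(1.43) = -6.88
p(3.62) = 4.12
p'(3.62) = 1.49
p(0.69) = -13.51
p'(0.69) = -76.15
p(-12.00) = -8.87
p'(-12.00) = 0.84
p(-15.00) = -11.40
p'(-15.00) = 0.84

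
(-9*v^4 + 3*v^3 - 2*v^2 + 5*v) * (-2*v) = 18*v^5 - 6*v^4 + 4*v^3 - 10*v^2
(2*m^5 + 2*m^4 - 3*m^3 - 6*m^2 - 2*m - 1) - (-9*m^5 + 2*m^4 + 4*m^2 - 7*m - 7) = 11*m^5 - 3*m^3 - 10*m^2 + 5*m + 6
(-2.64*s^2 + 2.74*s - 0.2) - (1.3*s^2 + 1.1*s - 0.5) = -3.94*s^2 + 1.64*s + 0.3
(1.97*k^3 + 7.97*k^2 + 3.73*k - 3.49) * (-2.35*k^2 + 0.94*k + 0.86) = -4.6295*k^5 - 16.8777*k^4 + 0.420500000000001*k^3 + 18.5619*k^2 - 0.0728000000000004*k - 3.0014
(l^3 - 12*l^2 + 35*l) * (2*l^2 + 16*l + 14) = 2*l^5 - 8*l^4 - 108*l^3 + 392*l^2 + 490*l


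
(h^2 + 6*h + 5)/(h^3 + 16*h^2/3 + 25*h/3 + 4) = 3*(h + 5)/(3*h^2 + 13*h + 12)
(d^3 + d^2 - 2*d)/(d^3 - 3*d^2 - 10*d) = (d - 1)/(d - 5)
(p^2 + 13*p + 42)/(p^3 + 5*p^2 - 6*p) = (p + 7)/(p*(p - 1))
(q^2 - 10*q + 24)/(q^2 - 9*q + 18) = (q - 4)/(q - 3)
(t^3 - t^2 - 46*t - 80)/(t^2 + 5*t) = t - 6 - 16/t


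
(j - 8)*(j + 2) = j^2 - 6*j - 16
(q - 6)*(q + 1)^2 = q^3 - 4*q^2 - 11*q - 6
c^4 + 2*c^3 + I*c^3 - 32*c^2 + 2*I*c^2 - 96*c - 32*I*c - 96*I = (c - 6)*(c + 4)^2*(c + I)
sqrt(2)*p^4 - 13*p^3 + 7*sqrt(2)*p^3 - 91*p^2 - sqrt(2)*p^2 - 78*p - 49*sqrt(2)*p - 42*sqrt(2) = (p + 1)*(p + 6)*(p - 7*sqrt(2))*(sqrt(2)*p + 1)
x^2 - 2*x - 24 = (x - 6)*(x + 4)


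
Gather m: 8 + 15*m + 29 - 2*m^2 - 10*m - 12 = -2*m^2 + 5*m + 25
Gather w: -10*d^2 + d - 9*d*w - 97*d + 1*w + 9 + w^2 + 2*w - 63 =-10*d^2 - 96*d + w^2 + w*(3 - 9*d) - 54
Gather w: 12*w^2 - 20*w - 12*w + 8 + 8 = 12*w^2 - 32*w + 16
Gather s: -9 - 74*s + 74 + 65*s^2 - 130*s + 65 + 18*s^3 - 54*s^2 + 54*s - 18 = 18*s^3 + 11*s^2 - 150*s + 112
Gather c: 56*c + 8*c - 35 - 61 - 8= 64*c - 104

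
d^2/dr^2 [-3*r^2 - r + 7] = -6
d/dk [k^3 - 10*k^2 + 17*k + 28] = 3*k^2 - 20*k + 17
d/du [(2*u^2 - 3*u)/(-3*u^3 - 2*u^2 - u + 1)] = (u*(2*u - 3)*(9*u^2 + 4*u + 1) + (3 - 4*u)*(3*u^3 + 2*u^2 + u - 1))/(3*u^3 + 2*u^2 + u - 1)^2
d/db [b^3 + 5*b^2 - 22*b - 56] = 3*b^2 + 10*b - 22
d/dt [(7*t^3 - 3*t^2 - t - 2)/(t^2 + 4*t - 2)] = (7*t^4 + 56*t^3 - 53*t^2 + 16*t + 10)/(t^4 + 8*t^3 + 12*t^2 - 16*t + 4)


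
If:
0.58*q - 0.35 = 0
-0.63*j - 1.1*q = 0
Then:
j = -1.05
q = 0.60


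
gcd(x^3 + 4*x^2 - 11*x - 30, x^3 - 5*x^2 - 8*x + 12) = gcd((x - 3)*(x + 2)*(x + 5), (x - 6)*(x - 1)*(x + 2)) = x + 2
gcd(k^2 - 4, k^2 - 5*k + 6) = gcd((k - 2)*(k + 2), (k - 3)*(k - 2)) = k - 2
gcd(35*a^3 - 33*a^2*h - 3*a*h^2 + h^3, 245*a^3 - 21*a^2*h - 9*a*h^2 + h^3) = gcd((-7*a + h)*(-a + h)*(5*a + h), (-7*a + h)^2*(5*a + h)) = 35*a^2 + 2*a*h - h^2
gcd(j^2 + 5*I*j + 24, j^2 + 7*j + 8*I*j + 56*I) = j + 8*I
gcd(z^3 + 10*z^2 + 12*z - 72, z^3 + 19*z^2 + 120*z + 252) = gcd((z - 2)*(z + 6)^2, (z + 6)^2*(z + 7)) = z^2 + 12*z + 36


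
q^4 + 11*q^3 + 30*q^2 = q^2*(q + 5)*(q + 6)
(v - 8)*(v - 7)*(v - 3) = v^3 - 18*v^2 + 101*v - 168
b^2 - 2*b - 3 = (b - 3)*(b + 1)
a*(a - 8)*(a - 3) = a^3 - 11*a^2 + 24*a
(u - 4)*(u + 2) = u^2 - 2*u - 8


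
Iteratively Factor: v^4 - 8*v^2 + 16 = (v + 2)*(v^3 - 2*v^2 - 4*v + 8) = (v + 2)^2*(v^2 - 4*v + 4) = (v - 2)*(v + 2)^2*(v - 2)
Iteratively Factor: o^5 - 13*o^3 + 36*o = (o + 2)*(o^4 - 2*o^3 - 9*o^2 + 18*o) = (o - 3)*(o + 2)*(o^3 + o^2 - 6*o) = o*(o - 3)*(o + 2)*(o^2 + o - 6) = o*(o - 3)*(o - 2)*(o + 2)*(o + 3)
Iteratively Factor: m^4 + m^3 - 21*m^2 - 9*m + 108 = (m - 3)*(m^3 + 4*m^2 - 9*m - 36) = (m - 3)*(m + 4)*(m^2 - 9) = (m - 3)*(m + 3)*(m + 4)*(m - 3)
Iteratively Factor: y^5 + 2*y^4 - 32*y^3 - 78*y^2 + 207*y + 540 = (y - 5)*(y^4 + 7*y^3 + 3*y^2 - 63*y - 108) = (y - 5)*(y + 4)*(y^3 + 3*y^2 - 9*y - 27) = (y - 5)*(y + 3)*(y + 4)*(y^2 - 9) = (y - 5)*(y - 3)*(y + 3)*(y + 4)*(y + 3)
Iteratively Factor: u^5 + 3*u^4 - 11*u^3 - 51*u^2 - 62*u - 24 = (u + 3)*(u^4 - 11*u^2 - 18*u - 8) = (u + 1)*(u + 3)*(u^3 - u^2 - 10*u - 8) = (u + 1)*(u + 2)*(u + 3)*(u^2 - 3*u - 4) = (u + 1)^2*(u + 2)*(u + 3)*(u - 4)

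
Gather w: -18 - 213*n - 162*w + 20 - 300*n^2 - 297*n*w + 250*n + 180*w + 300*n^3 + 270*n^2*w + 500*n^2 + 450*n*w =300*n^3 + 200*n^2 + 37*n + w*(270*n^2 + 153*n + 18) + 2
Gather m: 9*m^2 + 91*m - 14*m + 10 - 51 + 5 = 9*m^2 + 77*m - 36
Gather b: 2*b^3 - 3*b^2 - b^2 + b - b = 2*b^3 - 4*b^2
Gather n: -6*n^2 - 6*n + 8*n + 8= -6*n^2 + 2*n + 8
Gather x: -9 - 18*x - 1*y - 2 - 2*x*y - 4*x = x*(-2*y - 22) - y - 11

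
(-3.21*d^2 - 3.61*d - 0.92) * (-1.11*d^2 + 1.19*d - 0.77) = 3.5631*d^4 + 0.187200000000001*d^3 - 0.802999999999999*d^2 + 1.6849*d + 0.7084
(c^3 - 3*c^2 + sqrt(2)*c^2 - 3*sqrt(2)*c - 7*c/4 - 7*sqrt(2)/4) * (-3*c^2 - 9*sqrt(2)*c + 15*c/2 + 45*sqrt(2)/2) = -3*c^5 - 12*sqrt(2)*c^4 + 33*c^4/2 - 141*c^3/4 + 66*sqrt(2)*c^3 - 69*sqrt(2)*c^2 + 687*c^2/8 - 207*c/2 - 105*sqrt(2)*c/2 - 315/4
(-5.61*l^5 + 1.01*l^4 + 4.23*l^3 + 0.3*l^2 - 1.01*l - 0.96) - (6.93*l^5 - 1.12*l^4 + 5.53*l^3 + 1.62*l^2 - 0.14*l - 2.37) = -12.54*l^5 + 2.13*l^4 - 1.3*l^3 - 1.32*l^2 - 0.87*l + 1.41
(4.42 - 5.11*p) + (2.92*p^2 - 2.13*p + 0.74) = 2.92*p^2 - 7.24*p + 5.16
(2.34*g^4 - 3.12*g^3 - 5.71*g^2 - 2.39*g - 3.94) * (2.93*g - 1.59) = 6.8562*g^5 - 12.8622*g^4 - 11.7695*g^3 + 2.0762*g^2 - 7.7441*g + 6.2646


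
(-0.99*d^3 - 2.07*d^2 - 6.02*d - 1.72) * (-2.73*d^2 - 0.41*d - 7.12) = 2.7027*d^5 + 6.057*d^4 + 24.3321*d^3 + 21.9022*d^2 + 43.5676*d + 12.2464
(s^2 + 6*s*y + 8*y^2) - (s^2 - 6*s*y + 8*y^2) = 12*s*y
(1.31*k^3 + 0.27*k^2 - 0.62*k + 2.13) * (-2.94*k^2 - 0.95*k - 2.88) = -3.8514*k^5 - 2.0383*k^4 - 2.2065*k^3 - 6.4508*k^2 - 0.2379*k - 6.1344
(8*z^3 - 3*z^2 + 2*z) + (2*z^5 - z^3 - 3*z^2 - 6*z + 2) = 2*z^5 + 7*z^3 - 6*z^2 - 4*z + 2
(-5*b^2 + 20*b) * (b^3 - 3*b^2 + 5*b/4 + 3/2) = -5*b^5 + 35*b^4 - 265*b^3/4 + 35*b^2/2 + 30*b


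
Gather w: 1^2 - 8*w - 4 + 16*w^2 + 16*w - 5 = 16*w^2 + 8*w - 8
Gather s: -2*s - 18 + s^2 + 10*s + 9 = s^2 + 8*s - 9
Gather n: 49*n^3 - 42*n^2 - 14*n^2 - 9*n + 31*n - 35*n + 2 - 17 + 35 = 49*n^3 - 56*n^2 - 13*n + 20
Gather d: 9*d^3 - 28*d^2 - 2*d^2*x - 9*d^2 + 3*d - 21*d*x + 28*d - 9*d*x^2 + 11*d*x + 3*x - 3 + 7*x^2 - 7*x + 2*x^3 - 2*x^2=9*d^3 + d^2*(-2*x - 37) + d*(-9*x^2 - 10*x + 31) + 2*x^3 + 5*x^2 - 4*x - 3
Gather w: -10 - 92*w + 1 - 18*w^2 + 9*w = -18*w^2 - 83*w - 9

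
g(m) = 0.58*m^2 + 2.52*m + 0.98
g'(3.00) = 6.00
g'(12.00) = 16.44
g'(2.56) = 5.49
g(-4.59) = 1.63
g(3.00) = 13.76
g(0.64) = 2.83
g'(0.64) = 3.26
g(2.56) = 11.23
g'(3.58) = 6.67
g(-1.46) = -1.46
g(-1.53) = -1.52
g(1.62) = 6.58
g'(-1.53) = 0.75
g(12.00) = 114.74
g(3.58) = 17.44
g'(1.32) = 4.05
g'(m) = 1.16*m + 2.52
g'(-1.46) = 0.83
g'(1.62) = 4.40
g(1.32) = 5.32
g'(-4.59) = -2.80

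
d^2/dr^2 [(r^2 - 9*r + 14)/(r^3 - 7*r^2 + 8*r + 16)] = 2*(r^4 - 19*r^3 + 81*r^2 - 257*r + 242)/(r^7 - 13*r^6 + 51*r^5 - 15*r^4 - 240*r^3 + 96*r^2 + 512*r + 256)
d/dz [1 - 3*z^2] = -6*z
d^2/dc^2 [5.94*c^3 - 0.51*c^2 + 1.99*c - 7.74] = 35.64*c - 1.02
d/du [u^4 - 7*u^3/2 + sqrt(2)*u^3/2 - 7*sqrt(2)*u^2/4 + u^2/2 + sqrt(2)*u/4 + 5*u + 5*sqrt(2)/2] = 4*u^3 - 21*u^2/2 + 3*sqrt(2)*u^2/2 - 7*sqrt(2)*u/2 + u + sqrt(2)/4 + 5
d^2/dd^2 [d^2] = 2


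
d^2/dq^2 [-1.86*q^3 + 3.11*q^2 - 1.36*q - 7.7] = 6.22 - 11.16*q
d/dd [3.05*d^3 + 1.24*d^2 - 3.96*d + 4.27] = 9.15*d^2 + 2.48*d - 3.96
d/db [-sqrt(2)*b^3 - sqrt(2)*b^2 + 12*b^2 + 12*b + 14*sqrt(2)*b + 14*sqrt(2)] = -3*sqrt(2)*b^2 - 2*sqrt(2)*b + 24*b + 12 + 14*sqrt(2)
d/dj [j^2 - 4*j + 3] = 2*j - 4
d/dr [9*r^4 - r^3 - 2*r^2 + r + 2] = 36*r^3 - 3*r^2 - 4*r + 1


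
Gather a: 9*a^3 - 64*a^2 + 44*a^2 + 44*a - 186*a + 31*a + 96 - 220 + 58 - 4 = 9*a^3 - 20*a^2 - 111*a - 70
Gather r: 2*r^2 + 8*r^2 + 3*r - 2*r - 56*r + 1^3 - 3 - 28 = 10*r^2 - 55*r - 30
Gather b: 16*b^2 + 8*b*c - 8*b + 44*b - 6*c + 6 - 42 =16*b^2 + b*(8*c + 36) - 6*c - 36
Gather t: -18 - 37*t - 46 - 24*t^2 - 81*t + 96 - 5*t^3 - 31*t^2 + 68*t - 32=-5*t^3 - 55*t^2 - 50*t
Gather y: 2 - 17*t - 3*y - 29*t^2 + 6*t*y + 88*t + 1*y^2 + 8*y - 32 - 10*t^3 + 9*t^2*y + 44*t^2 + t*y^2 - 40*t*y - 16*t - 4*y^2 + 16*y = -10*t^3 + 15*t^2 + 55*t + y^2*(t - 3) + y*(9*t^2 - 34*t + 21) - 30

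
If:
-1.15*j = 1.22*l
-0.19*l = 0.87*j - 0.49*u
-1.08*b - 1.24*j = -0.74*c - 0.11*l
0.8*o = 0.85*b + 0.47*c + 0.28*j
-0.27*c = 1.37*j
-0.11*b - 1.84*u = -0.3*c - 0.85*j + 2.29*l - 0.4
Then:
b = -3.21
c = -3.45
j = 0.68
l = -0.64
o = -5.20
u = 0.96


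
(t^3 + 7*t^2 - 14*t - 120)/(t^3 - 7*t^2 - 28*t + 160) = (t + 6)/(t - 8)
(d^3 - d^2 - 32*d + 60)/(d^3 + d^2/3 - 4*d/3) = 3*(d^3 - d^2 - 32*d + 60)/(d*(3*d^2 + d - 4))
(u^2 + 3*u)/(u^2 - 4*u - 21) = u/(u - 7)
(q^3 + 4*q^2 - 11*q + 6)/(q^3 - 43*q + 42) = (q^2 + 5*q - 6)/(q^2 + q - 42)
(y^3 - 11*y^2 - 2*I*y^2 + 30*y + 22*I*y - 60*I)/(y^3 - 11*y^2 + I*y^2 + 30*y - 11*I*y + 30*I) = (y - 2*I)/(y + I)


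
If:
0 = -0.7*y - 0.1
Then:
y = -0.14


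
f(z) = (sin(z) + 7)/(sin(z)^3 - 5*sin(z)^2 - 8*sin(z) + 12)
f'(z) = (sin(z) + 7)*(-3*sin(z)^2*cos(z) + 10*sin(z)*cos(z) + 8*cos(z))/(sin(z)^3 - 5*sin(z)^2 - 8*sin(z) + 12)^2 + cos(z)/(sin(z)^3 - 5*sin(z)^2 - 8*sin(z) + 12) = (-2*sin(z)^3 - 16*sin(z)^2 + 70*sin(z) + 68)*cos(z)/(sin(z)^3 - 5*sin(z)^2 - 8*sin(z) + 12)^2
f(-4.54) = 35.99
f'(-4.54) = -416.41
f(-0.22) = 0.50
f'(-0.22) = 0.28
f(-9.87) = 0.96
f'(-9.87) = -1.44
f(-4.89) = 33.91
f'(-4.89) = 380.75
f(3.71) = 0.44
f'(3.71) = -0.10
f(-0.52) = 0.44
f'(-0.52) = 0.12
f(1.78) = 24.47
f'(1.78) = -232.99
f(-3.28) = 0.66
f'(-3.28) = -0.66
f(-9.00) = 0.46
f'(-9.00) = -0.16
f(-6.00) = 0.77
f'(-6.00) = 0.94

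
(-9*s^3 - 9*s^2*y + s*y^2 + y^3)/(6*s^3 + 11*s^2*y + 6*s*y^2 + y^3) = (-3*s + y)/(2*s + y)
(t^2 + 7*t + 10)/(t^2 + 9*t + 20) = (t + 2)/(t + 4)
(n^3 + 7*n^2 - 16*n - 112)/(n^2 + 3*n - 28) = n + 4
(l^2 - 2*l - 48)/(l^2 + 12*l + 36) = (l - 8)/(l + 6)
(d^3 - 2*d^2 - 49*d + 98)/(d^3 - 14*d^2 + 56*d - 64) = (d^2 - 49)/(d^2 - 12*d + 32)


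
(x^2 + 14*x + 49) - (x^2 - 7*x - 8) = 21*x + 57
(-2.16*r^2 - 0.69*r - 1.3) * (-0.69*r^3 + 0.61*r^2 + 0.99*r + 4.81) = 1.4904*r^5 - 0.8415*r^4 - 1.6623*r^3 - 11.8657*r^2 - 4.6059*r - 6.253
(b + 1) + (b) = 2*b + 1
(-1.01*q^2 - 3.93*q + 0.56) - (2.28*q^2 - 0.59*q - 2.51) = -3.29*q^2 - 3.34*q + 3.07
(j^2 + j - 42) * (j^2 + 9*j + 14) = j^4 + 10*j^3 - 19*j^2 - 364*j - 588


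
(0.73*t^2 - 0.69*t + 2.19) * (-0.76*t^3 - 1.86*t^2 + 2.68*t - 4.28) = -0.5548*t^5 - 0.8334*t^4 + 1.5754*t^3 - 9.047*t^2 + 8.8224*t - 9.3732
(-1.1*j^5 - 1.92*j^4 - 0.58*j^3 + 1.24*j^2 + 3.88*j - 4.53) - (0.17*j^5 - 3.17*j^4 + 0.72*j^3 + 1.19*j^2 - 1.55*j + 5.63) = -1.27*j^5 + 1.25*j^4 - 1.3*j^3 + 0.05*j^2 + 5.43*j - 10.16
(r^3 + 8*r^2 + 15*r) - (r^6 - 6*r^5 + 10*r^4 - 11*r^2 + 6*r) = -r^6 + 6*r^5 - 10*r^4 + r^3 + 19*r^2 + 9*r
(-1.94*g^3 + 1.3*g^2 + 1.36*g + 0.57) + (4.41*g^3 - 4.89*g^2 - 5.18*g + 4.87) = 2.47*g^3 - 3.59*g^2 - 3.82*g + 5.44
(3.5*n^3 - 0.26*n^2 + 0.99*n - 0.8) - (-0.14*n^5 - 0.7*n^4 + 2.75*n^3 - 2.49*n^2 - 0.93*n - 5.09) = 0.14*n^5 + 0.7*n^4 + 0.75*n^3 + 2.23*n^2 + 1.92*n + 4.29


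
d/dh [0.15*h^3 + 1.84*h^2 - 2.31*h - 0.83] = 0.45*h^2 + 3.68*h - 2.31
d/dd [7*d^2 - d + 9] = 14*d - 1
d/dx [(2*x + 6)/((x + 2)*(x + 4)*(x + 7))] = 4*(-x^3 - 11*x^2 - 39*x - 47)/(x^6 + 26*x^5 + 269*x^4 + 1412*x^3 + 3956*x^2 + 5600*x + 3136)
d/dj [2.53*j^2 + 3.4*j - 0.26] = 5.06*j + 3.4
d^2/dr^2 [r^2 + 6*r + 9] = 2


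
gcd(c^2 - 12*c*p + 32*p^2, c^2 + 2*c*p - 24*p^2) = -c + 4*p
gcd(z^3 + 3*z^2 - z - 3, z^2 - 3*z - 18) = z + 3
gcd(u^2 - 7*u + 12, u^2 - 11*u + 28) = u - 4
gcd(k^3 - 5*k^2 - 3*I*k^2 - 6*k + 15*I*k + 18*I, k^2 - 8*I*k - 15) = k - 3*I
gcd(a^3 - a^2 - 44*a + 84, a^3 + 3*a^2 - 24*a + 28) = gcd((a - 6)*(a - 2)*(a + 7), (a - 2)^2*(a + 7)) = a^2 + 5*a - 14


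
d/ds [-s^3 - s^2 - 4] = s*(-3*s - 2)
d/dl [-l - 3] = -1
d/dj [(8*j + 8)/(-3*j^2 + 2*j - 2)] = 8*(3*j^2 + 6*j - 4)/(9*j^4 - 12*j^3 + 16*j^2 - 8*j + 4)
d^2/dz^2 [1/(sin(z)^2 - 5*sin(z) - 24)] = (-4*sin(z)^4 + 15*sin(z)^3 - 115*sin(z)^2 + 90*sin(z) + 98)/((sin(z) - 8)^3*(sin(z) + 3)^3)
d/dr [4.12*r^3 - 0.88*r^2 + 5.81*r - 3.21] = 12.36*r^2 - 1.76*r + 5.81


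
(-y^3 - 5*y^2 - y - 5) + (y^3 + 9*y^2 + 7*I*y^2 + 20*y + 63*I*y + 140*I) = 4*y^2 + 7*I*y^2 + 19*y + 63*I*y - 5 + 140*I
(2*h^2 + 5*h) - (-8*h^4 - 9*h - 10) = 8*h^4 + 2*h^2 + 14*h + 10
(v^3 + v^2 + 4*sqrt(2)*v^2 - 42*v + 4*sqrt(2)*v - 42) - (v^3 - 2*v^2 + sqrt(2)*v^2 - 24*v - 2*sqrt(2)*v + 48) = 3*v^2 + 3*sqrt(2)*v^2 - 18*v + 6*sqrt(2)*v - 90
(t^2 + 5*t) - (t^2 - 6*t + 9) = 11*t - 9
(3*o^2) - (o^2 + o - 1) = 2*o^2 - o + 1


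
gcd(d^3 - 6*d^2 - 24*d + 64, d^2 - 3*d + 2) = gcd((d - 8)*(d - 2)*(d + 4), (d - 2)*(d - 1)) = d - 2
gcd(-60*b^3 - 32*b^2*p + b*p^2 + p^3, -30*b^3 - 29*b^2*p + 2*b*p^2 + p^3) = 1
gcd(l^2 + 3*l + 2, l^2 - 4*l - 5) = l + 1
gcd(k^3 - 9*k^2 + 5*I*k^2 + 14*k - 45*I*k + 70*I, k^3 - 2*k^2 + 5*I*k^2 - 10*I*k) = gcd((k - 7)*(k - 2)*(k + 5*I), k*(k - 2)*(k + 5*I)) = k^2 + k*(-2 + 5*I) - 10*I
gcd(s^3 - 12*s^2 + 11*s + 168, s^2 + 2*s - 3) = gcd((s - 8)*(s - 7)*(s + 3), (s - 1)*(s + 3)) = s + 3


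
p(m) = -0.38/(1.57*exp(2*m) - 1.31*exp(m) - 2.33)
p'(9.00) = 0.00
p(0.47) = 0.93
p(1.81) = -0.01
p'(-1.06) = -0.00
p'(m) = -0.38*(-3.14*exp(2*m) + 1.31*exp(m))/(1.57*exp(2*m) - 1.31*exp(m) - 2.33)^2 = (1.1932*exp(m) - 0.4978)*exp(m)/(-1.57*exp(2*m) + 1.31*exp(m) + 2.33)^2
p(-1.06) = 0.15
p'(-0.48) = 0.02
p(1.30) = -0.03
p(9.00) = 0.00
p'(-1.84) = -0.01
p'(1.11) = 0.14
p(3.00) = 0.00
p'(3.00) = 0.00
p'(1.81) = 0.02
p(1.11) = -0.05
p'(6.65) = 0.00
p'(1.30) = 0.07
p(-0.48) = 0.15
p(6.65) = -0.00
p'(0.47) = 13.64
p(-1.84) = 0.15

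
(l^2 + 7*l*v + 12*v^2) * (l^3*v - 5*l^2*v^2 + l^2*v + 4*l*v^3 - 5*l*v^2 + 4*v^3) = l^5*v + 2*l^4*v^2 + l^4*v - 19*l^3*v^3 + 2*l^3*v^2 - 32*l^2*v^4 - 19*l^2*v^3 + 48*l*v^5 - 32*l*v^4 + 48*v^5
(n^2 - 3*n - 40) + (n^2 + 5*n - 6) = 2*n^2 + 2*n - 46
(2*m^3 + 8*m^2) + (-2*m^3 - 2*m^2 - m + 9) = 6*m^2 - m + 9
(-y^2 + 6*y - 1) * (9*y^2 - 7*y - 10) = -9*y^4 + 61*y^3 - 41*y^2 - 53*y + 10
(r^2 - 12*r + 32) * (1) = r^2 - 12*r + 32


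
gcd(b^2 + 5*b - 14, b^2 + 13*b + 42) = b + 7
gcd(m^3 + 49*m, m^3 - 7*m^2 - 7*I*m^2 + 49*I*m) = m^2 - 7*I*m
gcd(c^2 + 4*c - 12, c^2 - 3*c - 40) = 1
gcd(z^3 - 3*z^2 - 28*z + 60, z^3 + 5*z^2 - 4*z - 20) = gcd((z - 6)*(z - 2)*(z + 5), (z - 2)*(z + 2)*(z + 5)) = z^2 + 3*z - 10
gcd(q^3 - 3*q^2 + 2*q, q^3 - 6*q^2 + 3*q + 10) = q - 2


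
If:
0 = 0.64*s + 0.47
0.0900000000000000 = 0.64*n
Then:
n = 0.14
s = -0.73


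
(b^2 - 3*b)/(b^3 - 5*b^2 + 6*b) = 1/(b - 2)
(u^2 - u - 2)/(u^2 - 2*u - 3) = (u - 2)/(u - 3)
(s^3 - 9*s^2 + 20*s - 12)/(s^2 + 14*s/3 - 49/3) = 3*(s^3 - 9*s^2 + 20*s - 12)/(3*s^2 + 14*s - 49)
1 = 1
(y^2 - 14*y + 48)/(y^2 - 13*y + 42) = (y - 8)/(y - 7)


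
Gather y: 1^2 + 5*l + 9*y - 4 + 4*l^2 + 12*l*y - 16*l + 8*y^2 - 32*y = 4*l^2 - 11*l + 8*y^2 + y*(12*l - 23) - 3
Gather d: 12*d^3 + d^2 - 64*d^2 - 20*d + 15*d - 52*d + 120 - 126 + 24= 12*d^3 - 63*d^2 - 57*d + 18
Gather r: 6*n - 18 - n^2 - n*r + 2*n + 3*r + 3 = -n^2 + 8*n + r*(3 - n) - 15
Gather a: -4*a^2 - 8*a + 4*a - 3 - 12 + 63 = -4*a^2 - 4*a + 48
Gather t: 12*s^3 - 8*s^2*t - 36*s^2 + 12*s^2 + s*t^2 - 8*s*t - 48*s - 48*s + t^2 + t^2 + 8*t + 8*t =12*s^3 - 24*s^2 - 96*s + t^2*(s + 2) + t*(-8*s^2 - 8*s + 16)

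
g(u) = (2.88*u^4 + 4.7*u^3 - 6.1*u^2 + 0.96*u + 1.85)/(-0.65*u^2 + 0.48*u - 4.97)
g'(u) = (1.3*u - 0.48)*(2.88*u^4 + 4.7*u^3 - 6.1*u^2 + 0.96*u + 1.85)/(-0.65*u^2 + 0.48*u - 4.97)^2 + (11.52*u^3 + 14.1*u^2 - 12.2*u + 0.96)/(-0.65*u^2 + 0.48*u - 4.97)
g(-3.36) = -8.52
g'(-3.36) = 13.98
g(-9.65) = -287.68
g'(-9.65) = 73.77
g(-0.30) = -0.18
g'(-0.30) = -1.11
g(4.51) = -93.89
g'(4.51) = -48.92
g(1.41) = -2.80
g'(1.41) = -7.21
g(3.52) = -50.89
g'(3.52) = -37.65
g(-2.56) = -0.41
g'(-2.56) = 6.42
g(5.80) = -165.41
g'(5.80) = -61.72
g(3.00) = -33.05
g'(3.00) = -30.84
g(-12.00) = -486.05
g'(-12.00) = 95.02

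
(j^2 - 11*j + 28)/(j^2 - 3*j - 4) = (j - 7)/(j + 1)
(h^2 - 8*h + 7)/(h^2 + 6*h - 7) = (h - 7)/(h + 7)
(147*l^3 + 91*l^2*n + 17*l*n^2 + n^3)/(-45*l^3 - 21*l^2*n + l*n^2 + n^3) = (-49*l^2 - 14*l*n - n^2)/(15*l^2 + 2*l*n - n^2)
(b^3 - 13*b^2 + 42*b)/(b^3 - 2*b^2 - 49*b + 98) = b*(b - 6)/(b^2 + 5*b - 14)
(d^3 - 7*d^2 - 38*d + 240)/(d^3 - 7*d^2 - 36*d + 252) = (d^2 - 13*d + 40)/(d^2 - 13*d + 42)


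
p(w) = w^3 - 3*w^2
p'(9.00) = 189.00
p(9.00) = 486.00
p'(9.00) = 189.00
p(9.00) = 486.00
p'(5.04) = 45.96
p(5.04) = 51.82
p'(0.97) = -3.00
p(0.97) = -1.91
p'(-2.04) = 24.72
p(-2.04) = -20.97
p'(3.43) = 14.71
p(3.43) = 5.06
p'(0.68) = -2.69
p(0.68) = -1.07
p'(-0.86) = 7.38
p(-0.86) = -2.85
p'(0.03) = -0.18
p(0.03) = -0.00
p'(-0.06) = 0.37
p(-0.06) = -0.01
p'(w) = 3*w^2 - 6*w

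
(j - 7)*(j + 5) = j^2 - 2*j - 35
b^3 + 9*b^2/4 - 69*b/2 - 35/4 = (b - 5)*(b + 1/4)*(b + 7)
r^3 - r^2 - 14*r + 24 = (r - 3)*(r - 2)*(r + 4)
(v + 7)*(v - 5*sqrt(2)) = v^2 - 5*sqrt(2)*v + 7*v - 35*sqrt(2)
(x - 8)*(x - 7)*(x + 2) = x^3 - 13*x^2 + 26*x + 112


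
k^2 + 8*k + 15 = (k + 3)*(k + 5)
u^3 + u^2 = u^2*(u + 1)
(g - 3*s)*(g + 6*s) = g^2 + 3*g*s - 18*s^2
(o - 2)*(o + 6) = o^2 + 4*o - 12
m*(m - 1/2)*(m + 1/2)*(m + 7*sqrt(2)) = m^4 + 7*sqrt(2)*m^3 - m^2/4 - 7*sqrt(2)*m/4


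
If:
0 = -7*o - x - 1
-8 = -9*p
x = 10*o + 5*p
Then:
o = -49/153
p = 8/9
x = 190/153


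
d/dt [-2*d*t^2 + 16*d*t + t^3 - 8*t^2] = -4*d*t + 16*d + 3*t^2 - 16*t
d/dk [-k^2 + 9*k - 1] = 9 - 2*k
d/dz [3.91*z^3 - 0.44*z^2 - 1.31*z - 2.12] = 11.73*z^2 - 0.88*z - 1.31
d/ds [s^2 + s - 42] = 2*s + 1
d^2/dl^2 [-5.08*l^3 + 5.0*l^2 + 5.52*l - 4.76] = 10.0 - 30.48*l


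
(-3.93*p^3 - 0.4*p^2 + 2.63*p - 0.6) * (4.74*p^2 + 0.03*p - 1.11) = -18.6282*p^5 - 2.0139*p^4 + 16.8165*p^3 - 2.3211*p^2 - 2.9373*p + 0.666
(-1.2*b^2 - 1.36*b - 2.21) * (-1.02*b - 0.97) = 1.224*b^3 + 2.5512*b^2 + 3.5734*b + 2.1437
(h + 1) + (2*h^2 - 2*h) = 2*h^2 - h + 1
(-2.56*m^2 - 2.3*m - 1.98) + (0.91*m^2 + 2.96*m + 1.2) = -1.65*m^2 + 0.66*m - 0.78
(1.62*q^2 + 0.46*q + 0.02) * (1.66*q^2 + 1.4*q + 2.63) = 2.6892*q^4 + 3.0316*q^3 + 4.9378*q^2 + 1.2378*q + 0.0526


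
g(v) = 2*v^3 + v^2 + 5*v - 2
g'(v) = 6*v^2 + 2*v + 5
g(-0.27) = -3.32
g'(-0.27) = 4.90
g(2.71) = 58.70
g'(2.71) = 54.48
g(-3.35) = -82.72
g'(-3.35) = 65.64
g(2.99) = 75.35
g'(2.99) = 64.62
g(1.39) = 12.25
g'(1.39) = 19.37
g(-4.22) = -155.59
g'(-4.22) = 103.41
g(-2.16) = -28.29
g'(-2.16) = 28.67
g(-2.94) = -58.88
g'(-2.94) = 50.98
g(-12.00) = -3374.00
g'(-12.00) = 845.00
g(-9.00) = -1424.00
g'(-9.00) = 473.00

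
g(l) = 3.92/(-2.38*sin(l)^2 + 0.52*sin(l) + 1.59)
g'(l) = 3.92*(4.76*sin(l)*cos(l) - 0.52*cos(l))/(-2.38*sin(l)^2 + 0.52*sin(l) + 1.59)^2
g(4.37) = -3.88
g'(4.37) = 6.44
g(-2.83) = 3.25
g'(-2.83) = 5.07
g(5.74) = 5.72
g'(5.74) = -21.29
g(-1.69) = -3.08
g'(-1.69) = 1.51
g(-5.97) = 2.57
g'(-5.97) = 1.52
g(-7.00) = 17.73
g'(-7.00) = -220.52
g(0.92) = 7.88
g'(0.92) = 31.38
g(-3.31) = 2.43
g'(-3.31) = -0.41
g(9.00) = 2.80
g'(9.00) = -2.63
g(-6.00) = 2.53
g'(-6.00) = 1.27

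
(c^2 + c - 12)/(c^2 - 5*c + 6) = (c + 4)/(c - 2)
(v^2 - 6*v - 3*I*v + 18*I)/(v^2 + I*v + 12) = (v - 6)/(v + 4*I)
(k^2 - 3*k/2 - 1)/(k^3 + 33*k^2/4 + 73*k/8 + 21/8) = 4*(k - 2)/(4*k^2 + 31*k + 21)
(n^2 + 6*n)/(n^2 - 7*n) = (n + 6)/(n - 7)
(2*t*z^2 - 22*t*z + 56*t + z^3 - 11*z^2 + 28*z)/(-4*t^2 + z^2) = (z^2 - 11*z + 28)/(-2*t + z)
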